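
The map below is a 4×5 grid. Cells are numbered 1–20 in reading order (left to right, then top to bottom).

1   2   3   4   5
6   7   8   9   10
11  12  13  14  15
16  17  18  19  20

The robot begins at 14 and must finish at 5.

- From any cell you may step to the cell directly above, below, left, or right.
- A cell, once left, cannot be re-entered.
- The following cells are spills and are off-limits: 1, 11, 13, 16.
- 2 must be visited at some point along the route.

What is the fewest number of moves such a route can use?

7

Any route passes through 2 somewhere between 14 and 5. Summing Manhattan distances along the two legs (14 → 2 → 5) gives a lower bound of 4 + 3 = 7 moves.
A route of 7 moves achieves this: 14 → 9 → 8 → 7 → 2 → 3 → 4 → 5.
Since 7 matches the lower bound, it is optimal.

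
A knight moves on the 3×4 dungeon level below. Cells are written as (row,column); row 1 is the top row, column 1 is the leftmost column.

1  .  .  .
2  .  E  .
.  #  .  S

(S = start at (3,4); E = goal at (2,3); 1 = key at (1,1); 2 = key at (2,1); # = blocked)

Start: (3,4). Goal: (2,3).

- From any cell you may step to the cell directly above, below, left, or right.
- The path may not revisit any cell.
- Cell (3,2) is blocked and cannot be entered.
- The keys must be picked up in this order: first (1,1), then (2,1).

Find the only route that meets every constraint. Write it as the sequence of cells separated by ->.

(3,4) -> (2,4) -> (1,4) -> (1,3) -> (1,2) -> (1,1) -> (2,1) -> (2,2) -> (2,3)

The waypoints must appear in the order (1,1), (2,1), with no cell reused.
Route from (3,4): up 2 to (1,4), left 3 to (1,1), down 1 to (2,1), right 2 to (2,3) — 8 moves in all.
Check: order respected (1 at step 5, 2 at step 6).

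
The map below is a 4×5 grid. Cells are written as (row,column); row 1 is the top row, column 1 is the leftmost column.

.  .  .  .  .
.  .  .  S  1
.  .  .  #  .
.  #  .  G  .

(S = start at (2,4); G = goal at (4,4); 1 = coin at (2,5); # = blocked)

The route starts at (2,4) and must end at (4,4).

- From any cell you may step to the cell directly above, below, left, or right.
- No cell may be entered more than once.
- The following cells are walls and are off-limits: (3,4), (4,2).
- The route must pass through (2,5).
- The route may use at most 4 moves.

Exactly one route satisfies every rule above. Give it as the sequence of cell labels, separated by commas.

(2,4), (2,5), (3,5), (4,5), (4,4)

The 4-move cap with required stops at (2,5) leaves no slack for detours.
Route from (2,4): right to (2,5), 2× down (reaching (4,5)), left to (4,4) — 4 moves in all.
Check: all required cells visited; 4 ≤ 4 moves.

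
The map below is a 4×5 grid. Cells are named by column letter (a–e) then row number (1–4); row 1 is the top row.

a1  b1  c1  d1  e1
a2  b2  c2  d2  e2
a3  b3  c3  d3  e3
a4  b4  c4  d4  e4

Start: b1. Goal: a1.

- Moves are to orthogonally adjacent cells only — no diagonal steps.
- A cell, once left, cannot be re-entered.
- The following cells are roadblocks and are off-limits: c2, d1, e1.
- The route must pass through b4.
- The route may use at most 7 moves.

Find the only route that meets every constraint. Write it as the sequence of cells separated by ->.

Any route must reach b4 and still end at a1 within 7 moves, so the order of the required stops is forced.
Route from b1: 3× down (reaching b4), left to a4, 3× up (reaching a1) — 7 moves in all.
Check: all required cells visited; 7 ≤ 7 moves.

b1 -> b2 -> b3 -> b4 -> a4 -> a3 -> a2 -> a1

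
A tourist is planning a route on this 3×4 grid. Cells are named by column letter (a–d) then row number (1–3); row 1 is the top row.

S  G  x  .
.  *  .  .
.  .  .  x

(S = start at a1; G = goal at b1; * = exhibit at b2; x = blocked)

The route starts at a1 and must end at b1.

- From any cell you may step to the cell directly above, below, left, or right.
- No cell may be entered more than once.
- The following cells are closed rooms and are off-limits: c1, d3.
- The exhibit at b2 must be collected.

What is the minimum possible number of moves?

3

Any route passes through b2 somewhere between a1 and b1. Summing Manhattan distances along the two legs (a1 → b2 → b1) gives a lower bound of 2 + 1 = 3 moves.
A route of 3 moves achieves this: a1 → a2 → b2 → b1.
Since 3 matches the lower bound, it is optimal.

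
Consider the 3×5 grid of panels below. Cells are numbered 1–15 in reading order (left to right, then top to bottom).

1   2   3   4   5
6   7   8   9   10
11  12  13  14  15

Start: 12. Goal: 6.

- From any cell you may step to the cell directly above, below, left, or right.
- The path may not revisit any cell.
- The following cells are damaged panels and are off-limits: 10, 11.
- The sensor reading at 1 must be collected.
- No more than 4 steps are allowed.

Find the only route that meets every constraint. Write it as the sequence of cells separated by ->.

12 -> 7 -> 2 -> 1 -> 6

The budget equals the shortest possible length, so every move has to be on a shortest route through the required cells.
Route from 12: 2× up (reaching 2), left to 1, down to 6 — 4 moves in all.
Check: all required cells visited; 4 ≤ 4 moves.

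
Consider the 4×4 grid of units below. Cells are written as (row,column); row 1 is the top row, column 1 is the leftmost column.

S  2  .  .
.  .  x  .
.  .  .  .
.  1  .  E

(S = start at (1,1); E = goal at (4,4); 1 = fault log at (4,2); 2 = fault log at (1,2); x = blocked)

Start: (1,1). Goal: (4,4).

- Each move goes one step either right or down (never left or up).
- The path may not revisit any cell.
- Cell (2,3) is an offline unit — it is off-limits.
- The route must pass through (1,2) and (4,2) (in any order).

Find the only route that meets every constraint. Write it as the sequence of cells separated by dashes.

Moves only go right or down, so the column and row indices never decrease.
Route from (1,1): right 1 to (1,2), down 3 to (4,2), right 2 to (4,4) — 6 moves in all.
Check: all required cells visited.

(1,1) - (1,2) - (2,2) - (3,2) - (4,2) - (4,3) - (4,4)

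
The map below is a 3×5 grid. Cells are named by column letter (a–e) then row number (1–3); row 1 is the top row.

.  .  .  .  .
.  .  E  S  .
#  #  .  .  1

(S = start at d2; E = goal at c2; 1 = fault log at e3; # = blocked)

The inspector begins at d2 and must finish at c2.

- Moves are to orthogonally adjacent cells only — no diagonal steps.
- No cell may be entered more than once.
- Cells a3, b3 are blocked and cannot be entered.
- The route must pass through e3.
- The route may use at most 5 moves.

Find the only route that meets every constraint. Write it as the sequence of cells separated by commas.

d2, e2, e3, d3, c3, c2

The 5-move cap with required stops at e3 leaves no slack for detours.
Route from d2: right 1 to e2, down 1 to e3, left 2 to c3, up 1 to c2 — 5 moves in all.
Check: all required cells visited; 5 ≤ 5 moves.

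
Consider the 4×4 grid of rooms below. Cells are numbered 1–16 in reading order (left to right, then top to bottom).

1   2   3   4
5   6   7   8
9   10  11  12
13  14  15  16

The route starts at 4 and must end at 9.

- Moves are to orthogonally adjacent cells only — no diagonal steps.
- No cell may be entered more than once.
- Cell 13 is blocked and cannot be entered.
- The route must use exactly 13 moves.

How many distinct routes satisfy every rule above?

16

Need simple routes of exactly 13 moves from 4 to 9 (Manhattan distance 5, so 4 moves are spent on a detour and 4 undoing it).
Branch systematically from the start, pruning whenever the remaining move budget drops below the Manhattan distance to 9 or differs from it in parity. Grouping the completions by first move — via 8: 8; via 3: 8 — and summing: 8 + 8 = 16.
That gives 16 routes.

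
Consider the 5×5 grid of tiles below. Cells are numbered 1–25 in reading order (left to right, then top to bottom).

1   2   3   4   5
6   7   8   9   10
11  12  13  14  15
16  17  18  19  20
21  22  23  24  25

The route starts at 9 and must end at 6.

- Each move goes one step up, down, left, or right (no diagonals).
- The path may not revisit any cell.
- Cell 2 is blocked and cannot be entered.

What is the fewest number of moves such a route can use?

3

The Manhattan distance from 9 to 6 is |2−2| + |4−1| = 3, so at least 3 moves are needed.
A route of 3 moves achieves this: 9 → 8 → 7 → 6.
Since 3 matches the lower bound, it is optimal.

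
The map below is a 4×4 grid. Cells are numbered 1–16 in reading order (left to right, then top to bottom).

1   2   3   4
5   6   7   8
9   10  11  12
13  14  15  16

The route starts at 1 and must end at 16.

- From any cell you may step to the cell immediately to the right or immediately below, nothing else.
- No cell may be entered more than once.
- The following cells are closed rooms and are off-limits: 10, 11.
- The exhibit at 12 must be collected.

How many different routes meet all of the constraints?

A right/down-only route from 1 to 16 makes exactly 3 down-moves and 3 right-moves in some order.
With no other constraints that would be C(6,3) = 20 routes.
Split at 12 and multiply the segment counts (each segment already excludes blocked cells): 1→12: 4; 12→16: 1; product = 4.
That gives 4 routes.

4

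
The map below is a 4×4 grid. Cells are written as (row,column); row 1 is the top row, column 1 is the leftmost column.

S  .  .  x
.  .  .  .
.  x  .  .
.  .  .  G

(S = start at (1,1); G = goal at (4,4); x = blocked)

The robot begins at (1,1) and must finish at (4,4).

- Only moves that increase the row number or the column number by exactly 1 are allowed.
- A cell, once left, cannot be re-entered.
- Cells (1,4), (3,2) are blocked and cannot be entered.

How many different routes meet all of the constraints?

A right/down-only route from (1,1) to (4,4) makes exactly 3 down-moves and 3 right-moves in some order.
With no other constraints that would be C(6,3) = 20 routes.
Subtract routes through each blocked cell (inclusion–exclusion for overlaps): − through (1,4): 1 − through (3,2): 9 → 10.
That gives 10 routes.

10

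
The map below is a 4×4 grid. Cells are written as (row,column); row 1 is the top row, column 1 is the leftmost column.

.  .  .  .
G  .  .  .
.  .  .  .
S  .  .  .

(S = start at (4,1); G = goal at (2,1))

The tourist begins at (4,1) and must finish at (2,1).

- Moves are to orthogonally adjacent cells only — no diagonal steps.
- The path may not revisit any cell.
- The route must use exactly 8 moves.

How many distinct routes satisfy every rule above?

Need simple routes of exactly 8 moves from (4,1) to (2,1) (Manhattan distance 2, so 3 moves are spent on a detour and 3 undoing it).
Branch systematically from the start, pruning whenever the remaining move budget drops below the Manhattan distance to (2,1) or differs from it in parity. Grouping the completions by first move — via (3,1): 6; via (4,2): 15 — and summing: 6 + 15 = 21.
That gives 21 routes.

21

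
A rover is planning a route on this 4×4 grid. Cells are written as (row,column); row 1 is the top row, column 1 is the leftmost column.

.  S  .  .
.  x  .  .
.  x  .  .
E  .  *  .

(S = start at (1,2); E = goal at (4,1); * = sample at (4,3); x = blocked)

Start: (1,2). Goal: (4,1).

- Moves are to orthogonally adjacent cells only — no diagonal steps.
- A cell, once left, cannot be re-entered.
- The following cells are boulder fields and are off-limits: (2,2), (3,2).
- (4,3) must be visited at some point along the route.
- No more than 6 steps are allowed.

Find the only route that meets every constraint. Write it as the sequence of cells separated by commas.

(1,2), (1,3), (2,3), (3,3), (4,3), (4,2), (4,1)

The 6-move cap with required stops at (4,3) leaves no slack for detours.
Route from (1,2): right to (1,3), 3× down (reaching (4,3)), 2× left (reaching (4,1)) — 6 moves in all.
Check: all required cells visited; 6 ≤ 6 moves.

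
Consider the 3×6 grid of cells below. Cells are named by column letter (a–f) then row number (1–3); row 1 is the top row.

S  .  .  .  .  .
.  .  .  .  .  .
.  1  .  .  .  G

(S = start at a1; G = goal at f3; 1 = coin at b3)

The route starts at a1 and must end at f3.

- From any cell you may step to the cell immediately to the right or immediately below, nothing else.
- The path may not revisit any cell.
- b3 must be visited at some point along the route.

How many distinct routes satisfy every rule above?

A right/down-only route from a1 to f3 makes exactly 2 down-moves and 5 right-moves in some order.
With no other constraints that would be C(7,2) = 21 routes.
Split at b3 and multiply the segment counts: a1→b3: 3; b3→f3: 1; product = 3.
That gives 3 routes.

3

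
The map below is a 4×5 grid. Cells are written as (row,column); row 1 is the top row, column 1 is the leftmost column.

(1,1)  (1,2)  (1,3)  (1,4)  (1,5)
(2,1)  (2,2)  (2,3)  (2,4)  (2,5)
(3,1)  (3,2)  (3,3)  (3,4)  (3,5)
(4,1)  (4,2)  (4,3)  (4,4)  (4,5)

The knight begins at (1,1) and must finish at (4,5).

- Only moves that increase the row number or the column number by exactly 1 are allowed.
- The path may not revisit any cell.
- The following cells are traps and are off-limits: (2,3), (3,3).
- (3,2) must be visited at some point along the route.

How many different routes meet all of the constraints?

A right/down-only route from (1,1) to (4,5) makes exactly 3 down-moves and 4 right-moves in some order.
With no other constraints that would be C(7,3) = 35 routes.
Split at (3,2) and multiply the segment counts (each segment already excludes blocked cells): (1,1)→(3,2): 3; (3,2)→(4,5): 1; product = 3.
That gives 3 routes.

3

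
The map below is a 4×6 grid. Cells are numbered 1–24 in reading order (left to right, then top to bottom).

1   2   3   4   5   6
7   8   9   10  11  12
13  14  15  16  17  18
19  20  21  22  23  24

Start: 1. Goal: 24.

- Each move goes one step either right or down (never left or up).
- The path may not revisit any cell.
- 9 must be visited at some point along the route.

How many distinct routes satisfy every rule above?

A right/down-only route from 1 to 24 makes exactly 3 down-moves and 5 right-moves in some order.
With no other constraints that would be C(8,3) = 56 routes.
Split at 9 and multiply the segment counts: 1→9: 3; 9→24: 10; product = 30.
That gives 30 routes.

30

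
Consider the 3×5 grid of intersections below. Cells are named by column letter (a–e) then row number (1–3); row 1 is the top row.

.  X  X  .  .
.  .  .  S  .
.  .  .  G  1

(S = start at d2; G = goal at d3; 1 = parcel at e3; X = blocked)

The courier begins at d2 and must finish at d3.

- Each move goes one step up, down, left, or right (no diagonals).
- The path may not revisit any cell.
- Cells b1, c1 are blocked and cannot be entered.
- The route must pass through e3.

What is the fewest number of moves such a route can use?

3

Any route passes through e3 somewhere between d2 and d3. Summing Manhattan distances along the two legs (d2 → e3 → d3) gives a lower bound of 2 + 1 = 3 moves.
A route of 3 moves achieves this: d2 → e2 → e3 → d3.
Since 3 matches the lower bound, it is optimal.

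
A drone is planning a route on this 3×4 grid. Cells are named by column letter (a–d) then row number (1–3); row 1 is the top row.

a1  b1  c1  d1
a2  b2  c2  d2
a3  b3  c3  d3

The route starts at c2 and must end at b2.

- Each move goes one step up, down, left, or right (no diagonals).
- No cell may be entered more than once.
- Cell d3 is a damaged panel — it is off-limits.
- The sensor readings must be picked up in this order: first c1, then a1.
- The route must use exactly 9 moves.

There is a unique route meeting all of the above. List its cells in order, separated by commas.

The waypoints must appear in the order c1, a1, with no cell reused.
Route from c2: right 1 to d2, up 1 to d1, left 3 to a1, down 2 to a3, right 1 to b3, up 1 to b2 — 9 moves in all.
Check: order respected (c1 at step 3, a1 at step 5); 9 moves as required.

c2, d2, d1, c1, b1, a1, a2, a3, b3, b2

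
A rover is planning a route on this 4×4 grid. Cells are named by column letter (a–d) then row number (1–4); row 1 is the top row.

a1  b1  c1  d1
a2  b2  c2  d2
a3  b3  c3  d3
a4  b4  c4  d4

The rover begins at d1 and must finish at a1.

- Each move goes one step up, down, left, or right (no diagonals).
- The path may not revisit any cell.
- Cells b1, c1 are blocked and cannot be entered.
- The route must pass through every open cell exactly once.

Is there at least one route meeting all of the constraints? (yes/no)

yes

One route that works: d1 → d2 → d3 → d4 → c4 → c3 → c2 → b2 → b3 → b4 → a4 → a3 → a2 → a1.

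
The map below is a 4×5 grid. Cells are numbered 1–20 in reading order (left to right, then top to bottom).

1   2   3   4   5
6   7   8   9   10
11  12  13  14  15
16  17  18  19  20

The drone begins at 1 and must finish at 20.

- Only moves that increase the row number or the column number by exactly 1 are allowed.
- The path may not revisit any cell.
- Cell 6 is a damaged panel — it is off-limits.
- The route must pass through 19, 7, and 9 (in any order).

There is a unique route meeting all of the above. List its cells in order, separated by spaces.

1 2 7 8 9 14 19 20

Moves only go right or down, so the column and row indices never decrease.
Route from 1: right 1 to 2, down 1 to 7, right 2 to 9, down 2 to 19, right 1 to 20 — 7 moves in all.
Check: all required cells visited.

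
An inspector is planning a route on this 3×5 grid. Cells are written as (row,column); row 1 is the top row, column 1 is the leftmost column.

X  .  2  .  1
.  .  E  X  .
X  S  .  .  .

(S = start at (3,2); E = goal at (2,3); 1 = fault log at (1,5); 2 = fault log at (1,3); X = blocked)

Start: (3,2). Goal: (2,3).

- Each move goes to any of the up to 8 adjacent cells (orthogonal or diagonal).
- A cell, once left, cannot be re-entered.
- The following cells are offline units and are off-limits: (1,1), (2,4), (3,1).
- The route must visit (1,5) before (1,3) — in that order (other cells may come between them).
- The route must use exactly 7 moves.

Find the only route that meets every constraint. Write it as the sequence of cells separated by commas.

(3,2), (3,3), (3,4), (2,5), (1,5), (1,4), (1,3), (2,3)

The waypoints must appear in the order (1,5), (1,3), with no cell reused.
Route from (3,2): right 2 to (3,4), up-right 1 to (2,5), up 1 to (1,5), left 2 to (1,3), down 1 to (2,3) — 7 moves in all.
Check: order respected (1 at step 4, 2 at step 6); 7 moves as required.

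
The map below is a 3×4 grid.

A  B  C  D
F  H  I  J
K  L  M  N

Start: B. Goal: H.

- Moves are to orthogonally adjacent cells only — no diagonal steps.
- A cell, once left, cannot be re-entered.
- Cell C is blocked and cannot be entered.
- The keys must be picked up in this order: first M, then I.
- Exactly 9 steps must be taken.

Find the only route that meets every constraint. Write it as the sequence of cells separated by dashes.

The waypoints must appear in the order M, I, with no cell reused.
Route from B: left to A, 2× down (reaching K), 3× right (reaching N), up to J, 2× left (reaching H) — 9 moves in all.
Check: order respected (M at step 5, I at step 8); 9 moves as required.

B - A - F - K - L - M - N - J - I - H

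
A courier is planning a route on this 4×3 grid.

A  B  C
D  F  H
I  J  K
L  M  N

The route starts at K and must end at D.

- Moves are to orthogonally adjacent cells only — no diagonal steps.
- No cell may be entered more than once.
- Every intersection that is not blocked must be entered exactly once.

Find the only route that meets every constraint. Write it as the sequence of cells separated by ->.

Need to visit all 12 open cells exactly once, starting at K and ending at D.
Route from K: down to N, 2× left (reaching L), up to I, right to J, up to F, right to H, up to C, 2× left (reaching A), down to D — 11 moves in all.
Check: all 12 open cells covered.

K -> N -> M -> L -> I -> J -> F -> H -> C -> B -> A -> D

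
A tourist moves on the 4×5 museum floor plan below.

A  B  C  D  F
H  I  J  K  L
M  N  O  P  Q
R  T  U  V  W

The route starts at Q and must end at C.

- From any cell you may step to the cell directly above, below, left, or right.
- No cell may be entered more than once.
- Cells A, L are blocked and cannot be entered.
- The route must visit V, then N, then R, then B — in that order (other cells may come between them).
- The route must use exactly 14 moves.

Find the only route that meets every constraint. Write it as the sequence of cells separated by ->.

Q -> W -> V -> P -> K -> J -> O -> N -> T -> R -> M -> H -> I -> B -> C

The waypoints must appear in the order V, N, R, B, with no cell reused.
Route from Q: down to W, left to V, 2× up (reaching K), left to J, down to O, left to N, down to T, left to R, 2× up (reaching H), right to I, up to B, right to C — 14 moves in all.
Check: order respected (V at step 2, N at step 7, R at step 9, B at step 13); 14 moves as required.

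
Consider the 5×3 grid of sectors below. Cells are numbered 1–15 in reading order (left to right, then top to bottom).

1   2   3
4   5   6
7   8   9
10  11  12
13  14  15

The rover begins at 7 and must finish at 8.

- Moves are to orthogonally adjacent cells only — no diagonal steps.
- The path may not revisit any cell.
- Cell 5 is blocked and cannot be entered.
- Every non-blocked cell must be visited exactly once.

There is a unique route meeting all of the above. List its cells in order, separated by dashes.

Need to visit all 14 open cells exactly once, starting at 7 and ending at 8.
Cell 1 has only two open neighbours (4 and 2), so the path must pass straight through it: one of those is the cell it's entered from and the other is where it exits.
Route from 7: up 2 to 1, right 2 to 3, down 4 to 15, left 2 to 13, up 1 to 10, right 1 to 11, up 1 to 8 — 13 moves in all.
Check: all 14 open cells covered.

7 - 4 - 1 - 2 - 3 - 6 - 9 - 12 - 15 - 14 - 13 - 10 - 11 - 8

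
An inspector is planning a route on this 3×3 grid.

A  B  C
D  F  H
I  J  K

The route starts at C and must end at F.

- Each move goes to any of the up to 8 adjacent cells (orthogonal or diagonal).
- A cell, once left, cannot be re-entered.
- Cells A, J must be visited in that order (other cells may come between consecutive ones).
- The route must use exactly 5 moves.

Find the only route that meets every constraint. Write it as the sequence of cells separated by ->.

The waypoints must appear in the order A, J, with no cell reused.
Route from C: 2× left (reaching A), down to D, down-right to J, up to F — 5 moves in all.
Check: order respected (A at step 2, J at step 4); 5 moves as required.

C -> B -> A -> D -> J -> F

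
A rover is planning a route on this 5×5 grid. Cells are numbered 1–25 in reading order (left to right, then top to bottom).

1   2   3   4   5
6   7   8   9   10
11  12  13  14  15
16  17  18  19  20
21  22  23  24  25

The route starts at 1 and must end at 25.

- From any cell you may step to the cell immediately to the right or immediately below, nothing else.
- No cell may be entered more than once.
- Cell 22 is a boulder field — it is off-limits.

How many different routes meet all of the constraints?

A right/down-only route from 1 to 25 makes exactly 4 down-moves and 4 right-moves in some order.
With no other constraints that would be C(8,4) = 70 routes.
Subtract routes through each blocked cell (inclusion–exclusion for overlaps): − through 22: 5 → 65.
That gives 65 routes.

65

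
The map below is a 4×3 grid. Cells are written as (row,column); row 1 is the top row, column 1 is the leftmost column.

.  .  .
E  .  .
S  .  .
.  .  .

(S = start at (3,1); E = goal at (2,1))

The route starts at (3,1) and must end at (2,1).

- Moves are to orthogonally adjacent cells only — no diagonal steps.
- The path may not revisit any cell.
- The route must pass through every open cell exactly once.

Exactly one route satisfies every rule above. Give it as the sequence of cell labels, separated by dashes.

(3,1) - (4,1) - (4,2) - (4,3) - (3,3) - (3,2) - (2,2) - (2,3) - (1,3) - (1,2) - (1,1) - (2,1)

Need to visit all 12 open cells exactly once, starting at (3,1) and ending at (2,1).
Cell (4,3) has only two open neighbours ((3,3) and (4,2)), so the path must pass straight through it: one of those is the cell it's entered from and the other is where it exits.
Route from (3,1): down 1 to (4,1), right 2 to (4,3), up 1 to (3,3), left 1 to (3,2), up 1 to (2,2), right 1 to (2,3), up 1 to (1,3), left 2 to (1,1), down 1 to (2,1) — 11 moves in all.
Check: all 12 open cells covered.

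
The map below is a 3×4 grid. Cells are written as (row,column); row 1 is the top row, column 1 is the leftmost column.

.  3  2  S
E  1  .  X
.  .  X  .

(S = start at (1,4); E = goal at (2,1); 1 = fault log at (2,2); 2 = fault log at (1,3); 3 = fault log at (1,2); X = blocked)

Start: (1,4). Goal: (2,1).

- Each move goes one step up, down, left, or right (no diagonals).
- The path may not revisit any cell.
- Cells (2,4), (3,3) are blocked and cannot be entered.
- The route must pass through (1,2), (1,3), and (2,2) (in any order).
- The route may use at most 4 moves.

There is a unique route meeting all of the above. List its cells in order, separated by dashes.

The 4-move cap with required stops at (1,2), (1,3), (2,2) leaves no slack for detours.
Route from (1,4): left 2 to (1,2), down 1 to (2,2), left 1 to (2,1) — 4 moves in all.
Check: all required cells visited; 4 ≤ 4 moves.

(1,4) - (1,3) - (1,2) - (2,2) - (2,1)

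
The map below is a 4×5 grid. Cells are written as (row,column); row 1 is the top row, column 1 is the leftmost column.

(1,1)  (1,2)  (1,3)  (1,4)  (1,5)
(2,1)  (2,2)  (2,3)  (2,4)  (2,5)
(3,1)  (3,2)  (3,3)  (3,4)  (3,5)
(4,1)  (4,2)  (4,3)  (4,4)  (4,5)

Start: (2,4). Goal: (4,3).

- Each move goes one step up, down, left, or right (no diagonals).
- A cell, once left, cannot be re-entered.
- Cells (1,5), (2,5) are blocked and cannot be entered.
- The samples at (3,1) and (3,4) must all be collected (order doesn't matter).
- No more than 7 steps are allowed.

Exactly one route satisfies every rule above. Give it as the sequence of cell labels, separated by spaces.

The budget equals the shortest possible length, so every move has to be on a shortest route through the required cells.
Route from (2,4): down to (3,4), 3× left (reaching (3,1)), down to (4,1), 2× right (reaching (4,3)) — 7 moves in all.
Check: all required cells visited; 7 ≤ 7 moves.

(2,4) (3,4) (3,3) (3,2) (3,1) (4,1) (4,2) (4,3)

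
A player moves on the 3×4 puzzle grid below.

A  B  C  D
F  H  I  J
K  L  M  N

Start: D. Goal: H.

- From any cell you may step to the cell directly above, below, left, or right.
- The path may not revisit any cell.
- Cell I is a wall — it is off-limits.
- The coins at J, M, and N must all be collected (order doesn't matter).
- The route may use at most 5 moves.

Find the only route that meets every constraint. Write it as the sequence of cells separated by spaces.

D J N M L H

The 5-move cap with required stops at J, M, N leaves no slack for detours.
Route from D: 2× down (reaching N), 2× left (reaching L), up to H — 5 moves in all.
Check: all required cells visited; 5 ≤ 5 moves.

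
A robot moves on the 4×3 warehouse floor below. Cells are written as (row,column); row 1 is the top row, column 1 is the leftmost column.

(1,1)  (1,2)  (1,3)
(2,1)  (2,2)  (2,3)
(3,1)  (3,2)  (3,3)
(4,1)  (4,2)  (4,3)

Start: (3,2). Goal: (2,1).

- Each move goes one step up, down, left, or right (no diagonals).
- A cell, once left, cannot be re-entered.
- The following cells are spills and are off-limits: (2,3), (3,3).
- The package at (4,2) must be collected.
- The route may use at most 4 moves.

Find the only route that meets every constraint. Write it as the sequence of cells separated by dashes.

(3,2) - (4,2) - (4,1) - (3,1) - (2,1)

The budget equals the shortest possible length, so every move has to be on a shortest route through the required cells.
Route from (3,2): down to (4,2), left to (4,1), 2× up (reaching (2,1)) — 4 moves in all.
Check: all required cells visited; 4 ≤ 4 moves.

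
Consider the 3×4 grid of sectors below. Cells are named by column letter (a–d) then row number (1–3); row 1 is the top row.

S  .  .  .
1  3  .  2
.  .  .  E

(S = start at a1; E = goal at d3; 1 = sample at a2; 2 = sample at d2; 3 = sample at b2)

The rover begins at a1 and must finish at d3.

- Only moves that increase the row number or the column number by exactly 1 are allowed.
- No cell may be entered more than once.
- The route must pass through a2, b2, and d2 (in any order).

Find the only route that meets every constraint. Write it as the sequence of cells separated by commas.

Moves only go right or down, so the column and row indices never decrease.
Route from a1: down to a2, 3× right (reaching d2), down to d3 — 5 moves in all.
Check: all required cells visited.

a1, a2, b2, c2, d2, d3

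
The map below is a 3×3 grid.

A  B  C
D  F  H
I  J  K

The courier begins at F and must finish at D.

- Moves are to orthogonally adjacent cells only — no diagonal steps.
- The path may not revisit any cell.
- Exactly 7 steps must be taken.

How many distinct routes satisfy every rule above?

Need simple routes of exactly 7 moves from F to D (Manhattan distance 1, so 3 moves are spent on a detour and 3 undoing it).
Enumerating: F B C H K J I D | F J K H C B A D.
That gives 2 routes.

2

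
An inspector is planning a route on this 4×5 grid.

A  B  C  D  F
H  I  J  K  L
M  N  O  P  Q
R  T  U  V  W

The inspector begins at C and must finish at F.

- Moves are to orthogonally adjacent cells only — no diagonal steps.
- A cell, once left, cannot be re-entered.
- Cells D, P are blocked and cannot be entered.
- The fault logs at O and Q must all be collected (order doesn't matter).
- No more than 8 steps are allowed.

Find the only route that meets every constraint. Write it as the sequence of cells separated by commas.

C, J, O, U, V, W, Q, L, F

Any route must reach O and Q and still end at F within 8 moves, so the order of the required stops is forced.
Route from C: 3× down (reaching U), 2× right (reaching W), 3× up (reaching F) — 8 moves in all.
Check: all required cells visited; 8 ≤ 8 moves.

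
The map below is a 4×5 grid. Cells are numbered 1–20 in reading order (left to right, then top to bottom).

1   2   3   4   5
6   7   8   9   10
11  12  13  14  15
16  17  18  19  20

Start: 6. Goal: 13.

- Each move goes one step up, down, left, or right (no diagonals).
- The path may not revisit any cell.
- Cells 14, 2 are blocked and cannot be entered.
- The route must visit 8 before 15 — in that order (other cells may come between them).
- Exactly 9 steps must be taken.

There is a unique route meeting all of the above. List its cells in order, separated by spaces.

6 7 8 9 10 15 20 19 18 13

The waypoints must appear in the order 8, 15, with no cell reused.
Route from 6: right 4 to 10, down 2 to 20, left 2 to 18, up 1 to 13 — 9 moves in all.
Check: order respected (8 at step 2, 15 at step 5); 9 moves as required.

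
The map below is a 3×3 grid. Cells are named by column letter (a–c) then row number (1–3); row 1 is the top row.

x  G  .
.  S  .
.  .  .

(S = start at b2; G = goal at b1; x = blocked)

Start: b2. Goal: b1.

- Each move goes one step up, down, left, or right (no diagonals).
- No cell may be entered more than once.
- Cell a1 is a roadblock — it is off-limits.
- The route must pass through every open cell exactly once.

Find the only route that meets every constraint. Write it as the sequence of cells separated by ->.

b2 -> a2 -> a3 -> b3 -> c3 -> c2 -> c1 -> b1

Need to visit all 8 open cells exactly once, starting at b2 and ending at b1.
Cell c3 has only two open neighbours (c2 and b3), so the path must pass straight through it: one of those is the cell it's entered from and the other is where it exits.
Route from b2: left to a2, down to a3, 2× right (reaching c3), 2× up (reaching c1), left to b1 — 7 moves in all.
Check: all 8 open cells covered.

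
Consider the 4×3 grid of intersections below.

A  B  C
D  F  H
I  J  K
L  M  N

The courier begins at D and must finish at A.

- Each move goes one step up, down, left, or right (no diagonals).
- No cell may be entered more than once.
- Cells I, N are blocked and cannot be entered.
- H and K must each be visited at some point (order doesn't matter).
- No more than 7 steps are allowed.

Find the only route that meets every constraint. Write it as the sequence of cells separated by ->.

Any route must reach H and K and still end at A within 7 moves, so the order of the required stops is forced.
Route from D: right to F, down to J, right to K, 2× up (reaching C), 2× left (reaching A) — 7 moves in all.
Check: all required cells visited; 7 ≤ 7 moves.

D -> F -> J -> K -> H -> C -> B -> A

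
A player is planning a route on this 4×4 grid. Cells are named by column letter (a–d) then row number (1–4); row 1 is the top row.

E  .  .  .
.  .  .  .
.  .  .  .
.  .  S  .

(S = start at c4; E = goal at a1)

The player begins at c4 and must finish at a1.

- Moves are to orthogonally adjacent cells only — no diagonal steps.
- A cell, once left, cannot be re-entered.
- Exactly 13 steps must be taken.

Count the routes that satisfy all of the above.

27

Need simple routes of exactly 13 moves from c4 to a1 (Manhattan distance 5, so 4 moves are spent on a detour and 4 undoing it).
Branch systematically from the start, pruning whenever the remaining move budget drops below the Manhattan distance to a1 or differs from it in parity. Grouping the completions by first move — via c3: 5; via b4: 11; via d4: 11 — and summing: 5 + 11 + 11 = 27.
That gives 27 routes.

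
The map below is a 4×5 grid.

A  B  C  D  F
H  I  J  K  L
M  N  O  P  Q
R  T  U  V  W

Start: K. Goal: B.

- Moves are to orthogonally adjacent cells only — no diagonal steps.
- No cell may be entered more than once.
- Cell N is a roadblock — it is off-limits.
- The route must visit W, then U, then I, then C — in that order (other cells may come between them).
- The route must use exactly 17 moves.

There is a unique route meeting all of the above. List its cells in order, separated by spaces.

The waypoints must appear in the order W, U, I, C, with no cell reused.
Route from K: up 1 to D, right 1 to F, down 3 to W, left 1 to V, up 1 to P, left 1 to O, down 1 to U, left 2 to R, up 2 to H, right 2 to J, up 1 to C, left 1 to B — 17 moves in all.
Check: order respected (W at step 5, U at step 9, I at step 14, C at step 16); 17 moves as required.

K D F L Q W V P O U T R M H I J C B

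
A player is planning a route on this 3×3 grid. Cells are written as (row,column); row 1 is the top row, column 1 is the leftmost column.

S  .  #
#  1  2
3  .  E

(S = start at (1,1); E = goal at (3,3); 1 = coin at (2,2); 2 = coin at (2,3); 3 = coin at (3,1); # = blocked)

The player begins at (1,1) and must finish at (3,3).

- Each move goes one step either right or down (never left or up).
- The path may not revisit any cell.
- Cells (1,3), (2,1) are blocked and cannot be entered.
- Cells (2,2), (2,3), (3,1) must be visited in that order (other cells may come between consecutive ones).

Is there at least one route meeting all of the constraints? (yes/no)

(3,1) lies to the left of (2,3), so going from (2,3) to (3,1) would need a leftward move — but moves only go right/down, so (2,3) cannot be visited before (3,1).

no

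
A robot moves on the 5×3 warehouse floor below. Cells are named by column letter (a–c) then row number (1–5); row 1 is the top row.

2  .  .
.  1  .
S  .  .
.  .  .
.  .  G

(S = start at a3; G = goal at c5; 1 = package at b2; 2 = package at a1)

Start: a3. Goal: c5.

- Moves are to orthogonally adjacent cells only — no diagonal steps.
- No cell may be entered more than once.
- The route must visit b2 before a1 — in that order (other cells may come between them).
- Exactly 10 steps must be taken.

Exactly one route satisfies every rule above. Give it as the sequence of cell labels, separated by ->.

a3 -> b3 -> b2 -> a2 -> a1 -> b1 -> c1 -> c2 -> c3 -> c4 -> c5

The waypoints must appear in the order b2, a1, with no cell reused.
Route from a3: right to b3, up to b2, left to a2, up to a1, 2× right (reaching c1), 4× down (reaching c5) — 10 moves in all.
Check: order respected (1 at step 2, 2 at step 4); 10 moves as required.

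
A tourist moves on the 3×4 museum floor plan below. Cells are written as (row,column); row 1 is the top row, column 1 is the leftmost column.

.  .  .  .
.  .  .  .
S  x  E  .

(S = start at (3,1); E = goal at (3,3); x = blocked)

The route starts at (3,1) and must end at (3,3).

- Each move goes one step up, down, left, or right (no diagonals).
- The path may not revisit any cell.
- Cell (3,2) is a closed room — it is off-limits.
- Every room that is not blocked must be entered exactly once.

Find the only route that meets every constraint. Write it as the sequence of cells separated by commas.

(3,1), (2,1), (1,1), (1,2), (2,2), (2,3), (1,3), (1,4), (2,4), (3,4), (3,3)

Need to visit all 11 open cells exactly once, starting at (3,1) and ending at (3,3).
Cell (3,4) has only two open neighbours ((2,4) and (3,3)), so the path must pass straight through it: one of those is the cell it's entered from and the other is where it exits.
Route from (3,1): up 2 to (1,1), right 1 to (1,2), down 1 to (2,2), right 1 to (2,3), up 1 to (1,3), right 1 to (1,4), down 2 to (3,4), left 1 to (3,3) — 10 moves in all.
Check: all 11 open cells covered.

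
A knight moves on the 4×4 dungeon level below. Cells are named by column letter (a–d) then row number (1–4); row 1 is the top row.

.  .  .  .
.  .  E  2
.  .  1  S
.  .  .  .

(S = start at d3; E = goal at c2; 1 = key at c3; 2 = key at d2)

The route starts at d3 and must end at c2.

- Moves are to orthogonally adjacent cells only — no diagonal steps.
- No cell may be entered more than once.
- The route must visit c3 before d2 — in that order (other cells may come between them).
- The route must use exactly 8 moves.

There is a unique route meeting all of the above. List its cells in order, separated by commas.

d3, c3, b3, b2, b1, c1, d1, d2, c2

The waypoints must appear in the order c3, d2, with no cell reused.
Route from d3: 2× left (reaching b3), 2× up (reaching b1), 2× right (reaching d1), down to d2, left to c2 — 8 moves in all.
Check: order respected (1 at step 1, 2 at step 7); 8 moves as required.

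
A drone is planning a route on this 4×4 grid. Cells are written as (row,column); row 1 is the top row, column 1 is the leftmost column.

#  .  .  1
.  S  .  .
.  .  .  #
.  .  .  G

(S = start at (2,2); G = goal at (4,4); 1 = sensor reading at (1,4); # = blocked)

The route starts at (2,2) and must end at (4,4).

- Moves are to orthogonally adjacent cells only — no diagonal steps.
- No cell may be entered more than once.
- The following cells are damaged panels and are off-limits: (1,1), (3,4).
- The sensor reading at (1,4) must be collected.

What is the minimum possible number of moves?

8

Any route passes through (1,4) somewhere between (2,2) and (4,4). Summing Manhattan distances along the two legs ((2,2) → (1,4) → (4,4)) gives a lower bound of 3 + 3 = 6 moves.
That bound ignores the blocked cells. Measuring each leg by the fewest moves that actually steer around them ((2,2)→(1,4): 3; (1,4)→(4,4): 5) raises the lower bound to 8.
A route of 8 moves exists: (2,2) → (1,2) → (1,3) → (1,4) → (2,4) → (2,3) → (3,3) → (4,3) → (4,4).
Since 8 matches that lower bound, it is optimal.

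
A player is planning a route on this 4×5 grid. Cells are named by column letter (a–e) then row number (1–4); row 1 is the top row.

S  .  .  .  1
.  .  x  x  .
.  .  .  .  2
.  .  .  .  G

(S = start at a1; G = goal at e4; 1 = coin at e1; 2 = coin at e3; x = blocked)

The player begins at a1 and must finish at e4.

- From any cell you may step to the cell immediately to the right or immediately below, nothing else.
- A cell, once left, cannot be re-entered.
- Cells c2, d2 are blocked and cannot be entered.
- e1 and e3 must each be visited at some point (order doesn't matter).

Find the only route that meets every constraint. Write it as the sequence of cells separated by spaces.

Moves only go right or down, so the column and row indices never decrease.
Route from a1: right 4 to e1, down 3 to e4 — 7 moves in all.
Check: all required cells visited.

a1 b1 c1 d1 e1 e2 e3 e4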